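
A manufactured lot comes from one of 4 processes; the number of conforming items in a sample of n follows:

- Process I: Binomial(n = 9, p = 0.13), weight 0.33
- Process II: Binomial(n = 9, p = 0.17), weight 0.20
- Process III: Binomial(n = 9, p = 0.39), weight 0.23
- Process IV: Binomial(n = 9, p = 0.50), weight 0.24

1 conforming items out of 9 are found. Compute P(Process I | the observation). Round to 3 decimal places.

By Bayes' theorem, P(k | x) = w_k f_k(x) / Σ_j w_j f_j(x).
Evaluate each component's likelihood at the observed value:
  L_I = 0.384008
  L_II = 0.344601
  L_III = 0.0672893
  L_IV = 0.0175781
Weight by the priors:
  w_I·L_I = 0.33 × 0.384008 = 0.126723
  w_II·L_II = 0.20 × 0.344601 = 0.0689201
  w_III·L_III = 0.23 × 0.0672893 = 0.0154765
  w_IV·L_IV = 0.24 × 0.0175781 = 0.00421875
Normaliser: 0.126723 + 0.0689201 + 0.0154765 + 0.00421875 = 0.215338
P(Process I | data) ≈ 0.588

0.588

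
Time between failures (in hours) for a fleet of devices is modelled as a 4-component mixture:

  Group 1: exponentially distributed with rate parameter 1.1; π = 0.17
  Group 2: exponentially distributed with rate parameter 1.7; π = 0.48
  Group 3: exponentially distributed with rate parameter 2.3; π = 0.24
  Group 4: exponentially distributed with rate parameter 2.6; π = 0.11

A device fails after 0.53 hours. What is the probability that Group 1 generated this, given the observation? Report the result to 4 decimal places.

0.1556

Apply Bayes' rule: the posterior for each component is proportional to its prior times its likelihood at x.
Component likelihoods at x = 0.53 hours:
  L_1 = 0.614043
  L_2 = 0.690478
  L_3 = 0.679709
  L_4 = 0.655414
Weight by the priors:
  P(Z=1)·L_1 = 0.17 × 0.614043 = 0.104387
  P(Z=2)·L_2 = 0.48 × 0.690478 = 0.331429
  P(Z=3)·L_3 = 0.24 × 0.679709 = 0.16313
  P(Z=4)·L_4 = 0.11 × 0.655414 = 0.0720955
Evidence: 0.104387 + 0.331429 + 0.16313 + 0.0720955 = 0.671042
Responsibility of Group 1: 0.104387 / 0.671042 ≈ 0.1556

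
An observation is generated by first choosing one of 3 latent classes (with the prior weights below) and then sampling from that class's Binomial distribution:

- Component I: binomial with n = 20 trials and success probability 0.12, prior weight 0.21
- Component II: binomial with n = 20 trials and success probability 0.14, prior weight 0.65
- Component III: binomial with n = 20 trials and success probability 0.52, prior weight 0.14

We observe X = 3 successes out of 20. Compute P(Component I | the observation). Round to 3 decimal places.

0.231

The responsibility of component k is π_k f_k(x) divided by Σ_j π_j f_j(x).
Binomial probabilities:
  L_I = 0.22421
  L_II = 0.240859
  L_III = 0.000610964
Multiply by the mixture weights:
  π_I·L_I = 0.21 × 0.22421 = 0.047084
  π_II·L_II = 0.65 × 0.240859 = 0.156558
  π_III·L_III = 0.14 × 0.000610964 = 8.5535e-05
Evidence: 0.047084 + 0.156558 + 8.5535e-05 = 0.203728
So the posterior for Component I is 0.047084 / 0.203728 ≈ 0.231.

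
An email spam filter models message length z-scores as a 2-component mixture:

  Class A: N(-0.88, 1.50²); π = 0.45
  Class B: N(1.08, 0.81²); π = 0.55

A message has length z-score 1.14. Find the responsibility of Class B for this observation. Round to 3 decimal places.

0.848

Posterior ∝ prior × likelihood, so P(k | x) ∝ π_k f_k(x); normalise over all components.
Component likelihoods at x = 1.14:
  f_A = (1/(1.50·√(2π)))·exp(−(1.14−-0.88)²/(2·1.50²)) = 0.265962·exp(-0.90676) = 0.107404
  f_B = (1/(0.81·√(2π)))·exp(−(1.14−1.08)²/(2·0.81²)) = 0.492521·exp(-0.00274) = 0.491172
Prior × likelihood for each component:
  π_A·f_A = 0.45 × 0.107404 = 0.0483317
  π_B·f_B = 0.55 × 0.491172 = 0.270145
Sum: 0.0483317 + 0.270145 = 0.318476
P(Class B | 1.14) ≈ 0.848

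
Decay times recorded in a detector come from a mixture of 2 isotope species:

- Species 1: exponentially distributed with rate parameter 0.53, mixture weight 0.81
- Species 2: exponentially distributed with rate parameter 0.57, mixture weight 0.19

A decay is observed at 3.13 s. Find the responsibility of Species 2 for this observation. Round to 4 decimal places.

P(component k | x) = π_k·f_k(x) / marginal(x), where marginal(x) = Σ_j π_j·f_j(x).
Evaluate each component's likelihood at the observed value:
  p_1 = 0.100885
  p_2 = 0.0957304
Prior × likelihood for each component:
  π_1·p_1 = 0.81 × 0.100885 = 0.0817165
  π_2·p_2 = 0.19 × 0.0957304 = 0.0181888
Normaliser: 0.0817165 + 0.0181888 = 0.0999053
P(Species 2 | x) = 0.0181888 / 0.0999053 ≈ 0.1821

0.1821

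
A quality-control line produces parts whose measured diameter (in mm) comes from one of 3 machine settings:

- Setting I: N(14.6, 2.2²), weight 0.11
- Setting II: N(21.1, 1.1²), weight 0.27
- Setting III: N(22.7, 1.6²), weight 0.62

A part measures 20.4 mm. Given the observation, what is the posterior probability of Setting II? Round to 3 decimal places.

0.590

P(component k | x) = w_k·f_k(x) / marginal(x), where marginal(x) = Σ_j w_j·f_j(x).
Evaluate each component's likelihood at the observed value:
  L_I = 0.00561338
  L_II = 0.296198
  L_III = 0.0887311
Multiply by the mixture weights:
  w_I·L_I = 0.11 × 0.00561338 = 0.000617472
  w_II·L_II = 0.27 × 0.296198 = 0.0799734
  w_III·L_III = 0.62 × 0.0887311 = 0.0550133
Normaliser: 0.000617472 + 0.0799734 + 0.0550133 = 0.135604
P(Setting II | data) = 0.0799734 / 0.135604 ≈ 0.590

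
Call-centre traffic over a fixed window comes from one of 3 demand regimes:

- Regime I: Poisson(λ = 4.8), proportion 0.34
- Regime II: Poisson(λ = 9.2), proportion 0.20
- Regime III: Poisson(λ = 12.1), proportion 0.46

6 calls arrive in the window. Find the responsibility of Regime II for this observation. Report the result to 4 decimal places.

0.2248

Posterior ∝ prior × likelihood, so P(k | x) ∝ w_k f_k(x); normalise over all components.
Poisson probabilities:
  p_I = e^(−4.8)·4.8^6/6! = 0.139798
  p_II = e^(−9.2)·9.2^6/6! = 0.0850913
  p_III = e^(−12.1)·12.1^6/6! = 0.0242335
Prior × likelihood for each component:
  w_I·p_I = 0.34 × 0.139798 = 0.0475314
  w_II·p_II = 0.20 × 0.0850913 = 0.0170183
  w_III·p_III = 0.46 × 0.0242335 = 0.0111474
Sum: 0.0475314 + 0.0170183 + 0.0111474 = 0.0756971
So the posterior for Regime II is 0.0170183 / 0.0756971 ≈ 0.2248.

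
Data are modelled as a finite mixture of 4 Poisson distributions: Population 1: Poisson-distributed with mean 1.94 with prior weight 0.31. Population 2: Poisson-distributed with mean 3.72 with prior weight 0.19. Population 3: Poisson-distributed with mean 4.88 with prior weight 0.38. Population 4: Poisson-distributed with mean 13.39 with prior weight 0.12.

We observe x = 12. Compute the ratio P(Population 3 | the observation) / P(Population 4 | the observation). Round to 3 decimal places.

0.086

The posterior odds equal the prior odds times the likelihood ratio: (π_i/π_j)·(f_i(x)/f_j(x)).
Evaluate each component's likelihood at the observed value:
  L_1 = e^(−1.94)·1.94^12/12! = 8.52614e-07
  L_2 = e^(−3.72)·3.72^12/12! = 0.000355306
  L_3 = e^(−4.88)·4.88^12/12! = 0.00289297
  L_4 = e^(−13.39)·13.39^12/12! = 0.106127
0.00109933 / 0.0127353 ≈ 0.086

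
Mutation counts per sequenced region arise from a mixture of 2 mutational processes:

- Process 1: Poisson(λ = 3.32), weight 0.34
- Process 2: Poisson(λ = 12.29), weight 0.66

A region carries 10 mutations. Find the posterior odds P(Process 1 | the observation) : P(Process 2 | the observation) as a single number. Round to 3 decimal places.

0.008

Since P(k|x) ∝ π_k f_k(x), the posterior odds are π_i f_i(x) / (π_j f_j(x)).
Poisson probabilities:
  p_1 = 0.00162091
  p_2 = 0.099604
Odds = (0.34/0.66) × (0.00162091/0.099604) = 0.515152 × 0.0162736 ≈ 0.008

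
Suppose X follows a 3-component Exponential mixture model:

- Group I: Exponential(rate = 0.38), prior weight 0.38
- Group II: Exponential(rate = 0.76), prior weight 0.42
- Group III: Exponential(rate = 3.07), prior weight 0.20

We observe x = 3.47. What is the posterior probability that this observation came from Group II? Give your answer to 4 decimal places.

P(component k | x) = π_k·f_k(x) / marginal(x), where marginal(x) = Σ_j π_j·f_j(x).
Component likelihoods at x = 3.47:
  f_I = 0.38·e^(−0.38·3.47) = 0.38·e^(−1.3186) = 0.101654
  f_II = 0.76·e^(−0.76·3.47) = 0.76·e^(−2.6372) = 0.0543866
  f_III = 3.07·e^(−3.07·3.47) = 3.07·e^(−10.6529) = 7.25509e-05
Multiply by the mixture weights:
  π_I·f_I = 0.38 × 0.101654 = 0.0386284
  π_II·f_II = 0.42 × 0.0543866 = 0.0228424
  π_III·f_III = 0.20 × 7.25509e-05 = 1.45102e-05
Normaliser: 0.0386284 + 0.0228424 + 1.45102e-05 = 0.0614853
So the posterior for Group II is 0.0228424 / 0.0614853 ≈ 0.3715.

0.3715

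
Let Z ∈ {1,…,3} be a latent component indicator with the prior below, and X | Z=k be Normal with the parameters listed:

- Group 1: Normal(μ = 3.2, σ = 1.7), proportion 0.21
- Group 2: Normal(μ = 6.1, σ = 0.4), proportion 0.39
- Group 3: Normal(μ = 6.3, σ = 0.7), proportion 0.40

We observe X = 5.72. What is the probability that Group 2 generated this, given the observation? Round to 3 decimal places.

Apply Bayes' rule: the posterior for each component is proportional to its prior times its likelihood at x.
Normal densities:
  p_1 = (1/(1.7·√(2π)))·exp(−(5.72−3.2)²/(2·1.7²)) = 0.234672·exp(-1.09869) = 0.0782183
  p_2 = (1/(0.4·√(2π)))·exp(−(5.72−6.1)²/(2·0.4²)) = 0.997356·exp(-0.45125) = 0.635148
  p_3 = (1/(0.7·√(2π)))·exp(−(5.72−6.3)²/(2·0.7²)) = 0.569918·exp(-0.34327) = 0.404328
Weight by the priors:
  π_1·p_1 = 0.21 × 0.0782183 = 0.0164258
  π_2·p_2 = 0.39 × 0.635148 = 0.247708
  π_3·p_3 = 0.40 × 0.404328 = 0.161731
Sum: 0.0164258 + 0.247708 + 0.161731 = 0.425865
P(Group 2 | x) = 0.247708 / 0.425865 ≈ 0.582

0.582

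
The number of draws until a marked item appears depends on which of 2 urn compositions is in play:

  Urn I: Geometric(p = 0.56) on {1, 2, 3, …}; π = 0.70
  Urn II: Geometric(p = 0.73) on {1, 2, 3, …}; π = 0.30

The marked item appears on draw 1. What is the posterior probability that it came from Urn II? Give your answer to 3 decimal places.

0.358

The responsibility of component k is w_k f_k(x) divided by Σ_j w_j f_j(x).
Component likelihoods at x = 1:
  f_I = 0.56
  f_II = 0.73
Multiply by the mixture weights:
  w_I·f_I = 0.70 × 0.56 = 0.392
  w_II·f_II = 0.30 × 0.73 = 0.219
Sum: 0.392 + 0.219 = 0.611
So the posterior for Urn II is 0.219 / 0.611 ≈ 0.358.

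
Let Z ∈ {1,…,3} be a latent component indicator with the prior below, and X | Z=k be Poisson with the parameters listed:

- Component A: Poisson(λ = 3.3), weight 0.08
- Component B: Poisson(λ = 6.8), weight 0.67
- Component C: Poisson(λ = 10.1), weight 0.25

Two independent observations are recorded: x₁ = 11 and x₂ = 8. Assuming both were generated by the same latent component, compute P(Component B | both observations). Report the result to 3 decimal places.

By Bayes' theorem, P(k | x) = P(Z=k) f_k(x) / Σ_j P(Z=j) f_j(x).
Since both observations come from the same component, the likelihood for component k is f_k(x₁)·f_k(x₂).
  p_A = [0.00046701] × [0.0128653] = 6.00821e-06
  p_B = [0.0401088] × [0.126284] = 0.0050651
  p_C = [0.114817] × [0.110326] = 0.0126672
Prior × likelihood for each component:
  P(Z=A)·p_A = 0.08 × 6.00821e-06 = 4.80657e-07
  P(Z=B)·p_B = 0.67 × 0.0050651 = 0.00339362
  P(Z=C)·p_C = 0.25 × 0.0126672 = 0.00316681
Sum: 4.80657e-07 + 0.00339362 + 0.00316681 = 0.0065609
So the posterior for Component B is 0.00339362 / 0.0065609 ≈ 0.517.

0.517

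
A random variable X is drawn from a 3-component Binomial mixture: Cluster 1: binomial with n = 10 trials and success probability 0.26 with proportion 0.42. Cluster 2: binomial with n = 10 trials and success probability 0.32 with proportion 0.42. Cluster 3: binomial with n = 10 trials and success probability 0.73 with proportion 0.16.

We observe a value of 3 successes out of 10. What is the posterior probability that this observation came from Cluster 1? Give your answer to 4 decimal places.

0.4905

By Bayes' theorem, P(k | x) = π_k f_k(x) / Σ_j π_j f_j(x).
Component likelihoods at x = 3 successes out of 10:
  f_1 = 0.256285
  f_2 = 0.264359
  f_3 = 0.00488311
Multiply by the mixture weights:
  π_1·f_1 = 0.42 × 0.256285 = 0.10764
  π_2·f_2 = 0.42 × 0.264359 = 0.111031
  π_3·f_3 = 0.16 × 0.00488311 = 0.000781297
Denominator: 0.10764 + 0.111031 + 0.000781297 = 0.219452
P(Cluster 1 | data) ≈ 0.4905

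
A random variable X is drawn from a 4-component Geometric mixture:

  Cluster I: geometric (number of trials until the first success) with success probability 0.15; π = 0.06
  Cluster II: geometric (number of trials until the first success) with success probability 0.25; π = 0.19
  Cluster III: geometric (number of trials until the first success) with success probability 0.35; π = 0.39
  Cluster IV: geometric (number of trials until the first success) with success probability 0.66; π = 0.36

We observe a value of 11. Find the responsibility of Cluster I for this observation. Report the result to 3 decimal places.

0.282

The responsibility of component k is π_k f_k(x) divided by Σ_j π_j f_j(x).
Component likelihoods at x = 11:
  p_I = 0.15·(1−0.15)^10 = 0.15·0.196874 = 0.0295312
  p_II = 0.25·(1−0.25)^10 = 0.25·0.0563135 = 0.0140784
  p_III = 0.35·(1−0.35)^10 = 0.35·0.0134627 = 0.00471196
  p_IV = 0.66·(1−0.66)^10 = 0.66·2.06438e-05 = 1.36249e-05
Multiply by the mixture weights:
  π_I·p_I = 0.06 × 0.0295312 = 0.00177187
  π_II·p_II = 0.19 × 0.0140784 = 0.00267489
  π_III·p_III = 0.39 × 0.00471196 = 0.00183766
  π_IV·p_IV = 0.36 × 1.36249e-05 = 4.90496e-06
Sum: 0.00177187 + 0.00267489 + 0.00183766 + 4.90496e-06 = 0.00628933
So the posterior for Cluster I is 0.00177187 / 0.00628933 ≈ 0.282.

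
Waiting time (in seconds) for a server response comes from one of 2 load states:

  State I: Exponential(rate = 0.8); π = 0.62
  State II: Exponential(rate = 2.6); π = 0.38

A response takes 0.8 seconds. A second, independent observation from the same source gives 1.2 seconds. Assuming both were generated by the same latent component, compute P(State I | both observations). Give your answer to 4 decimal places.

0.8497

P(component k | x) = P(Z=k)·f_k(x) / marginal(x), where marginal(x) = Σ_j P(Z=j)·f_j(x).
Since both observations come from the same component, the likelihood for component k is f_k(x₁)·f_k(x₂).
  p_I = [0.421834] × [0.306314] = 0.129214
  p_II = [0.324819] × [0.114809] = 0.037292
Prior × likelihood for each component:
  P(Z=I)·p_I = 0.62 × 0.129214 = 0.0801125
  P(Z=II)·p_II = 0.38 × 0.037292 = 0.014171
Sum: 0.0801125 + 0.014171 = 0.0942835
Responsibility of State I: 0.0801125 / 0.0942835 ≈ 0.8497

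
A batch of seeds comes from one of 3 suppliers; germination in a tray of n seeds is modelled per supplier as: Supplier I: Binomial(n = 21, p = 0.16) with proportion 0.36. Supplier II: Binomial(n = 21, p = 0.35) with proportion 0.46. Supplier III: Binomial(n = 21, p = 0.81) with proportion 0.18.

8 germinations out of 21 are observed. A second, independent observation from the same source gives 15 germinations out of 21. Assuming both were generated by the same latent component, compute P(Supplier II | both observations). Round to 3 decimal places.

Posterior ∝ prior × likelihood, so P(k | x) ∝ π_k f_k(x); normalise over all components.
Since both observations come from the same component, the likelihood for component k is f_k(x₁)·f_k(x₂).
  L_I = [C(21,8)·0.16^8·0.84^13 = 203490·4.29497e-07·0.103665 = 0.00906011] × [2.1978e-08] = 1.99123e-10
  L_II = [C(21,8)·0.35^8·0.65^13 = 203490·0.000225188·0.00369721 = 0.169419] × [0.000592943] = 0.000100455
  L_III = [C(21,8)·0.81^8·0.19^13 = 203490·0.185302·4.2053e-10 = 1.5857e-05] × [0.10822] = 1.71605e-06
Multiply by the mixture weights:
  π_I·L_I = 0.36 × 1.99123e-10 = 7.16842e-11
  π_II·L_II = 0.46 × 0.000100455 = 4.62095e-05
  π_III·L_III = 0.18 × 1.71605e-06 = 3.08888e-07
Evidence: 7.16842e-11 + 4.62095e-05 + 3.08888e-07 = 4.65185e-05
P(Supplier II | data) ≈ 0.993

0.993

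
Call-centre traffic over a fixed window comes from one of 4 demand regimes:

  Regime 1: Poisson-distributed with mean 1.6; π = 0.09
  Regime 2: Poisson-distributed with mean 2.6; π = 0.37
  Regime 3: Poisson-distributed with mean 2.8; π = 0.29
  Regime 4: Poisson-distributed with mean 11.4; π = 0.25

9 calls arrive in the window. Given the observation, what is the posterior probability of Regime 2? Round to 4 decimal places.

Apply Bayes' rule: the posterior for each component is proportional to its prior times its likelihood at x.
Poisson probabilities:
  f_1 = 3.82336e-05
  f_2 = 0.0011113
  f_3 = 0.0017727
  f_4 = 0.100328
Multiply by the mixture weights:
  π_1·f_1 = 0.09 × 3.82336e-05 = 3.44103e-06
  π_2·f_2 = 0.37 × 0.0011113 = 0.000411181
  π_3·f_3 = 0.29 × 0.0017727 = 0.000514082
  π_4·f_4 = 0.25 × 0.100328 = 0.0250821
Denominator: 3.44103e-06 + 0.000411181 + 0.000514082 + 0.0250821 = 0.0260108
So the posterior for Regime 2 is 0.000411181 / 0.0260108 ≈ 0.0158.

0.0158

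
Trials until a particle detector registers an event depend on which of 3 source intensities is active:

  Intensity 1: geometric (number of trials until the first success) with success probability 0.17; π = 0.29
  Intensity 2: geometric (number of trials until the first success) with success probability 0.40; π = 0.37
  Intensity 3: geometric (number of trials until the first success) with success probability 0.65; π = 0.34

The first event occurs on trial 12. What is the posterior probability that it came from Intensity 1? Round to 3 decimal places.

0.922

Posterior ∝ prior × likelihood, so P(k | x) ∝ π_k f_k(x); normalise over all components.
Geometric probabilities:
  f_1 = 0.0218931
  f_2 = 0.00145119
  f_3 = 6.2757e-06
Prior × likelihood for each component:
  π_1·f_1 = 0.29 × 0.0218931 = 0.00634901
  π_2·f_2 = 0.37 × 0.00145119 = 0.00053694
  π_3·f_3 = 0.34 × 6.2757e-06 = 2.13374e-06
Denominator: 0.00634901 + 0.00053694 + 2.13374e-06 = 0.00688808
Responsibility of Intensity 1: 0.00634901 / 0.00688808 ≈ 0.922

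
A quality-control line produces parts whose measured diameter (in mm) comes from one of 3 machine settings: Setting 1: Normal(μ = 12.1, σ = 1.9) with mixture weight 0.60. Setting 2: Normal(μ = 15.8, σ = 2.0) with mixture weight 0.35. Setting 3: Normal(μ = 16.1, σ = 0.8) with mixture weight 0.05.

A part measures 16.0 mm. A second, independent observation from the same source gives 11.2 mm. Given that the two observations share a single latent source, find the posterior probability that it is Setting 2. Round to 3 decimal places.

Apply Bayes' rule: the posterior for each component is proportional to its prior times its likelihood at x.
Since both observations come from the same component, the likelihood for component k is f_k(x₁)·f_k(x₂).
  L_1 = [(1/(1.9·√(2π)))·exp(−(16.0−12.1)²/(2·1.9²)) = 0.209970·exp(-2.10665) = 0.0255418] × [0.187687] = 0.00479385
  L_2 = [(1/(2.0·√(2π)))·exp(−(16.0−15.8)²/(2·2.0²)) = 0.199471·exp(-0.00500) = 0.198476] × [0.0141635] = 0.00281112
  L_3 = [(1/(0.8·√(2π)))·exp(−(16.0−16.1)²/(2·0.8²)) = 0.498678·exp(-0.00781) = 0.494797] × [3.55964e-09] = 1.7613e-09
Multiply by the mixture weights:
  P(Z=1)·L_1 = 0.60 × 0.00479385 = 0.00287631
  P(Z=2)·L_2 = 0.35 × 0.00281112 = 0.000983893
  P(Z=3)·L_3 = 0.05 × 1.7613e-09 = 8.80649e-11
Denominator: 0.00287631 + 0.000983893 + 8.80649e-11 = 0.0038602
Responsibility of Setting 2: 0.000983893 / 0.0038602 ≈ 0.255

0.255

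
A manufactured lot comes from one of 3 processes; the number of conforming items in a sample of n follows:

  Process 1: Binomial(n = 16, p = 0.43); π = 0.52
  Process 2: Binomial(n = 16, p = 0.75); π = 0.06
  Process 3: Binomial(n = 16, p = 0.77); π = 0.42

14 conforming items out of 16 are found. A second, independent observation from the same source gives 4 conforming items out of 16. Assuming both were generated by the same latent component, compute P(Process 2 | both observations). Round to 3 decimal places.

0.023

The responsibility of component k is π_k f_k(x) divided by Σ_j π_j f_j(x).
Since both observations come from the same component, the likelihood for component k is f_k(x₁)·f_k(x₂).
  L_1 = [0.000288064] × [0.0731886] = 2.1083e-05
  L_2 = [0.133635] × [3.43239e-05] = 4.58686e-06
  L_3 = [0.163496] × [1.40207e-05] = 2.29232e-06
Unnormalised posteriors:
  π_1·L_1 = 0.52 × 2.1083e-05 = 1.09632e-05
  π_2·L_2 = 0.06 × 4.58686e-06 = 2.75212e-07
  π_3·L_3 = 0.42 × 2.29232e-06 = 9.62775e-07
Denominator: 1.09632e-05 + 2.75212e-07 + 9.62775e-07 = 1.22012e-05
P(Process 2 | x) = 2.75212e-07 / 1.22012e-05 ≈ 0.023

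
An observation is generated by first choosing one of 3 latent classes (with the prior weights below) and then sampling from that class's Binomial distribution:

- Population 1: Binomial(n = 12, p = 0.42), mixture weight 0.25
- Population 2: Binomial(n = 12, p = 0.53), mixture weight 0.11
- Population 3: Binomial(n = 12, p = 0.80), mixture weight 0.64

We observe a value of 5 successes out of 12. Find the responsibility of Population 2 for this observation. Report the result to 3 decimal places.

0.237

By Bayes' theorem, P(k | x) = w_k f_k(x) / Σ_j w_j f_j(x).
Evaluate each component's likelihood at the observed value:
  L_1 = 0.228543
  L_2 = 0.167799
  L_3 = 0.00332189
Multiply by the mixture weights:
  w_1·L_1 = 0.25 × 0.228543 = 0.0571357
  w_2·L_2 = 0.11 × 0.167799 = 0.0184579
  w_3·L_3 = 0.64 × 0.00332189 = 0.00212601
Sum: 0.0571357 + 0.0184579 + 0.00212601 = 0.0777196
P(Population 2 | 5 successes out of 12) ≈ 0.237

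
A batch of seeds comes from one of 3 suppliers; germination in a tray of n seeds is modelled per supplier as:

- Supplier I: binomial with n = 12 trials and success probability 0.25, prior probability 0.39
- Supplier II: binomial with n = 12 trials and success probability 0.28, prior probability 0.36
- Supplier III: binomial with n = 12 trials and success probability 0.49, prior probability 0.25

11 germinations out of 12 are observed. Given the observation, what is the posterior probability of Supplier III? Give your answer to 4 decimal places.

The responsibility of component k is π_k f_k(x) divided by Σ_j π_j f_j(x).
Binomial probabilities:
  f_I = C(12,11)·0.25^11·0.75^1 = 12·2.38419e-07·0.75 = 2.14577e-06
  f_II = C(12,11)·0.28^11·0.72^1 = 12·8.29351e-07·0.72 = 7.16559e-06
  f_III = C(12,11)·0.49^11·0.51^1 = 12·0.000390982·0.51 = 0.00239281
Prior × likelihood for each component:
  π_I·f_I = 0.39 × 2.14577e-06 = 8.36849e-07
  π_II·f_II = 0.36 × 7.16559e-06 = 2.57961e-06
  π_III·f_III = 0.25 × 0.00239281 = 0.000598203
Denominator: 8.36849e-07 + 2.57961e-06 + 0.000598203 = 0.000601619
Responsibility of Supplier III: 0.000598203 / 0.000601619 ≈ 0.9943

0.9943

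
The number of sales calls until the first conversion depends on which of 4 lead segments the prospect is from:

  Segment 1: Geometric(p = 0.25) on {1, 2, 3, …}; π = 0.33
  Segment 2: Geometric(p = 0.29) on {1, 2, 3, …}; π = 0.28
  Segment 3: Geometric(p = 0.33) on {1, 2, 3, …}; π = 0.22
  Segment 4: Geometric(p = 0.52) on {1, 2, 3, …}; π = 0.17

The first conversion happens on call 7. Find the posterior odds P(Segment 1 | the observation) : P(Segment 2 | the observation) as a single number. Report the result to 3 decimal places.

Only the two components matter; the odds are (π_i f_i(x)) / (π_j f_j(x)).
Evaluate each component's likelihood at the observed value:
  L_1 = 0.25·(1−0.25)^6 = 0.25·0.177979 = 0.0444946
  L_2 = 0.29·(1−0.29)^6 = 0.29·0.1281 = 0.0371491
  L_3 = 0.33·(1−0.33)^6 = 0.33·0.0904584 = 0.0298513
  L_4 = 0.52·(1−0.52)^6 = 0.52·0.0122306 = 0.00635991
Posterior odds = (π_1·L_1) / (π_2·L_2) = (0.33·0.0444946) / (0.28·0.0371491) = 0.0146832 / 0.0104017 ≈ 1.412

1.412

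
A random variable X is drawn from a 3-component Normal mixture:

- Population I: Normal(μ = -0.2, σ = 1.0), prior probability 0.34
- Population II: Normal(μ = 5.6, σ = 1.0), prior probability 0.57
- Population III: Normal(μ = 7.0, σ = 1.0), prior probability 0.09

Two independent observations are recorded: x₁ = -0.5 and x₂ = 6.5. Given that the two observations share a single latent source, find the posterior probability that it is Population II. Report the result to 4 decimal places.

0.9819

Apply Bayes' rule: the posterior for each component is proportional to its prior times its likelihood at x.
Since both observations come from the same component, the likelihood for component k is f_k(x₁)·f_k(x₂).
  f_I = [(1/(1.0·√(2π)))·exp(−(-0.5−-0.2)²/(2·1.0²)) = 0.398942·exp(-0.04500) = 0.381388] × [7.13133e-11] = 2.7198e-11
  f_II = [(1/(1.0·√(2π)))·exp(−(-0.5−5.6)²/(2·1.0²)) = 0.398942·exp(-18.60500) = 3.31788e-09] × [0.266085] = 8.8284e-10
  f_III = [(1/(1.0·√(2π)))·exp(−(-0.5−7.0)²/(2·1.0²)) = 0.398942·exp(-28.12500) = 2.43432e-13] × [0.352065] = 8.5704e-14
Weight by the priors:
  π_I·f_I = 0.34 × 2.7198e-11 = 9.24733e-12
  π_II·f_II = 0.57 × 8.8284e-10 = 5.03219e-10
  π_III·f_III = 0.09 × 8.5704e-14 = 7.71336e-15
Normaliser: 9.24733e-12 + 5.03219e-10 + 7.71336e-15 = 5.12474e-10
P(Population II | x) = 5.03219e-10 / 5.12474e-10 ≈ 0.9819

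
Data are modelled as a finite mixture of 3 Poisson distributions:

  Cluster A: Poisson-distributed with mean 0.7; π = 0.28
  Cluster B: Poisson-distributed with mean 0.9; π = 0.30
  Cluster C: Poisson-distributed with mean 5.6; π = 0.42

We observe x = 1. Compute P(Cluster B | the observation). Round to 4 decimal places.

0.5087

The responsibility of component k is P(Z=k) f_k(x) divided by Σ_j P(Z=j) f_j(x).
Poisson probabilities:
  L_A = e^(−0.7)·0.7^1/1! = 0.34761
  L_B = e^(−0.9)·0.9^1/1! = 0.365913
  L_C = e^(−5.6)·5.6^1/1! = 0.020708
Prior × likelihood for each component:
  P(Z=A)·L_A = 0.28 × 0.34761 = 0.0973307
  P(Z=B)·L_B = 0.30 × 0.365913 = 0.109774
  P(Z=C)·L_C = 0.42 × 0.020708 = 0.00869738
Evidence: 0.0973307 + 0.109774 + 0.00869738 = 0.215802
P(Cluster B | 1) ≈ 0.5087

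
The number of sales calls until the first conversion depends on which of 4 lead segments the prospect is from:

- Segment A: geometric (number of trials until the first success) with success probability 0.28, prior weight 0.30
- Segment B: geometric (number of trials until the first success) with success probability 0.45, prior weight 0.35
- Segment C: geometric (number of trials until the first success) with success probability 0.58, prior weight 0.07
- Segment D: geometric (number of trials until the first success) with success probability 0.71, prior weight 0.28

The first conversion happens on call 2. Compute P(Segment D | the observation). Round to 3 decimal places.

0.260

By Bayes' theorem, P(k | x) = π_k f_k(x) / Σ_j π_j f_j(x).
Component likelihoods at x = 2:
  L_A = 0.2016
  L_B = 0.2475
  L_C = 0.2436
  L_D = 0.2059
Unnormalised posteriors:
  π_A·L_A = 0.30 × 0.2016 = 0.06048
  π_B·L_B = 0.35 × 0.2475 = 0.086625
  π_C·L_C = 0.07 × 0.2436 = 0.017052
  π_D·L_D = 0.28 × 0.2059 = 0.057652
Evidence: 0.06048 + 0.086625 + 0.017052 + 0.057652 = 0.221809
So the posterior for Segment D is 0.057652 / 0.221809 ≈ 0.260.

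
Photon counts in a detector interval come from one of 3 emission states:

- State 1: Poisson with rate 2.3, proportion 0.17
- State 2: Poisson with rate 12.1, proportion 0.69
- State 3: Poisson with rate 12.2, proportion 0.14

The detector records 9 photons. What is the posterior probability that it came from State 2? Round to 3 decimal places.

0.834

P(component k | x) = π_k·f_k(x) / marginal(x), where marginal(x) = Σ_j π_j·f_j(x).
Poisson probabilities:
  p_1 = e^(−2.3)·2.3^9/9! = 0.000497634
  p_2 = e^(−12.1)·12.1^9/9! = 0.0851809
  p_3 = e^(−12.2)·12.2^9/9! = 0.0830009
Prior × likelihood for each component:
  π_1·p_1 = 0.17 × 0.000497634 = 8.45978e-05
  π_2·p_2 = 0.69 × 0.0851809 = 0.0587748
  π_3·p_3 = 0.14 × 0.0830009 = 0.0116201
Evidence: 8.45978e-05 + 0.0587748 + 0.0116201 = 0.0704795
Responsibility of State 2: 0.0587748 / 0.0704795 ≈ 0.834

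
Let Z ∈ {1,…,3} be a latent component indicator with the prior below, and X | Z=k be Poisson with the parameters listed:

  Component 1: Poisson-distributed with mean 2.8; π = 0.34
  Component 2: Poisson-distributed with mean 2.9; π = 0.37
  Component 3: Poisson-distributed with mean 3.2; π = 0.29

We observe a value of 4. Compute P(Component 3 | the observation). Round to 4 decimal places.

0.3138

P(component k | x) = π_k·f_k(x) / marginal(x), where marginal(x) = Σ_j π_j·f_j(x).
Evaluate each component's likelihood at the observed value:
  f_1 = e^(−2.8)·2.8^4/4! = 0.155739
  f_2 = e^(−2.9)·2.9^4/4! = 0.162154
  f_3 = e^(−3.2)·3.2^4/4! = 0.178093
Unnormalised posteriors:
  π_1·f_1 = 0.34 × 0.155739 = 0.0529511
  π_2·f_2 = 0.37 × 0.162154 = 0.0599969
  π_3·f_3 = 0.29 × 0.178093 = 0.0516469
Denominator: 0.0529511 + 0.0599969 + 0.0516469 = 0.164595
P(Component 3 | 4) = 0.0516469 / 0.164595 ≈ 0.3138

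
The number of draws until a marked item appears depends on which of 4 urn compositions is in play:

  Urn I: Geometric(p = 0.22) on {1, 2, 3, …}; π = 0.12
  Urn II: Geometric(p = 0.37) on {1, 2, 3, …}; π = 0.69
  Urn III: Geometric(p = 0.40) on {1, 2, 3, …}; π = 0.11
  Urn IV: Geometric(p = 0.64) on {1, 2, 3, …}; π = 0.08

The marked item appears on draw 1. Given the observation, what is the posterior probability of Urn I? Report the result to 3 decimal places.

0.070

Apply Bayes' rule: the posterior for each component is proportional to its prior times its likelihood at x.
Geometric probabilities:
  f_I = 0.22·(1−0.22)^0 = 0.22·1 = 0.22
  f_II = 0.37·(1−0.37)^0 = 0.37·1 = 0.37
  f_III = 0.40·(1−0.40)^0 = 0.40·1 = 0.4
  f_IV = 0.64·(1−0.64)^0 = 0.64·1 = 0.64
Prior × likelihood for each component:
  P(Z=I)·f_I = 0.12 × 0.22 = 0.0264
  P(Z=II)·f_II = 0.69 × 0.37 = 0.2553
  P(Z=III)·f_III = 0.11 × 0.4 = 0.044
  P(Z=IV)·f_IV = 0.08 × 0.64 = 0.0512
Marginal: 0.0264 + 0.2553 + 0.044 + 0.0512 = 0.3769
P(Urn I | 1) = 0.0264 / 0.3769 ≈ 0.070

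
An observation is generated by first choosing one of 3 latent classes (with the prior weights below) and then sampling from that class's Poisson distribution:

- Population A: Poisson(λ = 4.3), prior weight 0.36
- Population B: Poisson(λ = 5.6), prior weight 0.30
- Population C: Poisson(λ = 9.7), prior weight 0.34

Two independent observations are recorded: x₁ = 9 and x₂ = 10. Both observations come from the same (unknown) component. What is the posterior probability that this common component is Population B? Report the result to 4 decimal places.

0.0853

By Bayes' theorem, P(k | x) = π_k f_k(x) / Σ_j π_j f_j(x).
Since both observations come from the same component, the likelihood for component k is f_k(x₁)·f_k(x₂).
  f_A = [0.0187926] × [0.00808082] = 0.00015186
  f_B = [0.0551925] × [0.0309078] = 0.00170588
  f_C = [0.128388] × [0.124537] = 0.0159891
Weight by the priors:
  π_A·f_A = 0.36 × 0.00015186 = 5.46694e-05
  π_B·f_B = 0.30 × 0.00170588 = 0.000511764
  π_C·f_C = 0.34 × 0.0159891 = 0.00543629
Marginal: 5.46694e-05 + 0.000511764 + 0.00543629 = 0.00600273
Responsibility of Population B: 0.000511764 / 0.00600273 ≈ 0.0853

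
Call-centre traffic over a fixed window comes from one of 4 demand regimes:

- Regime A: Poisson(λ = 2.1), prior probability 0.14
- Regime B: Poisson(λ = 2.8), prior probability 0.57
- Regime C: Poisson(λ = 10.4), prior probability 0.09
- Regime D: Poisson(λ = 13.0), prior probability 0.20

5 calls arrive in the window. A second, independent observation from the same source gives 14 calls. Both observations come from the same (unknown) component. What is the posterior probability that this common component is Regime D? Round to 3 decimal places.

Posterior ∝ prior × likelihood, so P(k | x) ∝ w_k f_k(x); normalise over all components.
Since both observations come from the same component, the likelihood for component k is f_k(x₁)·f_k(x₂).
  p_A = [e^(−2.1)·2.1^5/5! = 0.041677] × [4.55663e-08] = 1.89907e-09
  p_B = [e^(−2.8)·2.8^5/5! = 0.0872136] × [1.26993e-06] = 1.10755e-07
  p_C = [e^(−10.4)·10.4^5/5! = 0.0308548] × [0.0604499] = 0.00186517
  p_D = [e^(−13.0)·13.0^5/5! = 0.0069937] × [0.102087] = 0.000713966
Unnormalised posteriors:
  w_A·p_A = 0.14 × 1.89907e-09 = 2.65869e-10
  w_B·p_B = 0.57 × 1.10755e-07 = 6.31304e-08
  w_C·p_C = 0.09 × 0.00186517 = 0.000167865
  w_D·p_D = 0.20 × 0.000713966 = 0.000142793
Normaliser: 2.65869e-10 + 6.31304e-08 + 0.000167865 + 0.000142793 = 0.000310722
Responsibility of Regime D: 0.000142793 / 0.000310722 ≈ 0.460

0.460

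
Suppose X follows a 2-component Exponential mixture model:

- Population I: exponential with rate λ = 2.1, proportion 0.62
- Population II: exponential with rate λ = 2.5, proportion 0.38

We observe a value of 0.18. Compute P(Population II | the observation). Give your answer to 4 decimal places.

0.4044

The responsibility of component k is π_k f_k(x) divided by Σ_j π_j f_j(x).
Component likelihoods at x = 0.18:
  f_I = 1.43898
  f_II = 1.59407
Multiply by the mixture weights:
  π_I·f_I = 0.62 × 1.43898 = 0.89217
  π_II·f_II = 0.38 × 1.59407 = 0.605747
Denominator: 0.89217 + 0.605747 = 1.49792
Responsibility of Population II: 0.605747 / 1.49792 ≈ 0.4044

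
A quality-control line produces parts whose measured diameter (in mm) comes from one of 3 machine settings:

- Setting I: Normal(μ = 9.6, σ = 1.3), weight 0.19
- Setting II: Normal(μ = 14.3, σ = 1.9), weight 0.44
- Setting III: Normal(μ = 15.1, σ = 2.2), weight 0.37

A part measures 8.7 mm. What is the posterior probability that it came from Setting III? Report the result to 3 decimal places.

P(component k | x) = P(Z=k)·f_k(x) / marginal(x), where marginal(x) = Σ_j P(Z=j)·f_j(x).
Normal densities:
  f_I = (1/(1.3·√(2π)))·exp(−(8.7−9.6)²/(2·1.3²)) = 0.306879·exp(-0.23964) = 0.241485
  f_II = (1/(1.9·√(2π)))·exp(−(8.7−14.3)²/(2·1.9²)) = 0.209970·exp(-4.34349) = 0.00272774
  f_III = (1/(2.2·√(2π)))·exp(−(8.7−15.1)²/(2·2.2²)) = 0.181337·exp(-4.23140) = 0.00263519
Weight by the priors:
  P(Z=I)·f_I = 0.19 × 0.241485 = 0.0458822
  P(Z=II)·f_II = 0.44 × 0.00272774 = 0.0012002
  P(Z=III)·f_III = 0.37 × 0.00263519 = 0.000975019
Normaliser: 0.0458822 + 0.0012002 + 0.000975019 = 0.0480574
P(Setting III | data) = 0.000975019 / 0.0480574 ≈ 0.020

0.020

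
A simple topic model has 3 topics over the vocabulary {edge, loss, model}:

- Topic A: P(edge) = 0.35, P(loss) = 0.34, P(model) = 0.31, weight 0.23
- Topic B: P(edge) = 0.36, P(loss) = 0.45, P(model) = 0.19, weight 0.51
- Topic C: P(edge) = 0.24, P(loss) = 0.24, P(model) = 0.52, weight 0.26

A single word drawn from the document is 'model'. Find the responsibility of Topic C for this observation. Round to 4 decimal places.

0.4456

By Bayes' theorem, P(k | x) = π_k f_k(x) / Σ_j π_j f_j(x).
Component likelihoods at x = 'model':
  p_A = 0.31
  p_B = 0.19
  p_C = 0.52
Weight by the priors:
  π_A·p_A = 0.23 × 0.31 = 0.0713
  π_B·p_B = 0.51 × 0.19 = 0.0969
  π_C·p_C = 0.26 × 0.52 = 0.1352
Evidence: 0.0713 + 0.0969 + 0.1352 = 0.3034
P(Topic C | x) = 0.1352 / 0.3034 ≈ 0.4456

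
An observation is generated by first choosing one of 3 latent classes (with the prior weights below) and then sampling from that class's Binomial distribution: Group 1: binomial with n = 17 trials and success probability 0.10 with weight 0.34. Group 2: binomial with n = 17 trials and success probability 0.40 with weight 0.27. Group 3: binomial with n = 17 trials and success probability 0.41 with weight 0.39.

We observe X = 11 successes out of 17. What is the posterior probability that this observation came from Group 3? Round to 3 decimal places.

0.631

The responsibility of component k is π_k f_k(x) divided by Σ_j π_j f_j(x).
Evaluate each component's likelihood at the observed value:
  p_1 = 6.57711e-08
  p_2 = 0.0242185
  p_3 = 0.0287286
Prior × likelihood for each component:
  π_1·p_1 = 0.34 × 6.57711e-08 = 2.23622e-08
  π_2·p_2 = 0.27 × 0.0242185 = 0.006539
  π_3·p_3 = 0.39 × 0.0287286 = 0.0112042
Evidence: 2.23622e-08 + 0.006539 + 0.0112042 = 0.0177432
P(Group 3 | data) ≈ 0.631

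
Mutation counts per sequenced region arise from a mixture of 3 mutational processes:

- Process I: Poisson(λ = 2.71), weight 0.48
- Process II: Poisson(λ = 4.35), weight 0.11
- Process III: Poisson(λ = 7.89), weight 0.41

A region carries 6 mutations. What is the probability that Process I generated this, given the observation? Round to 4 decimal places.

0.2133

Apply Bayes' rule: the posterior for each component is proportional to its prior times its likelihood at x.
Component likelihoods at x = 6 mutations:
  f_I = 0.0366054
  f_II = 0.121457
  f_III = 0.125472
Weight by the priors:
  P(Z=I)·f_I = 0.48 × 0.0366054 = 0.0175706
  P(Z=II)·f_II = 0.11 × 0.121457 = 0.0133603
  P(Z=III)·f_III = 0.41 × 0.125472 = 0.0514434
Marginal: 0.0175706 + 0.0133603 + 0.0514434 = 0.0823743
P(Process I | 6 mutations) = 0.0175706 / 0.0823743 ≈ 0.2133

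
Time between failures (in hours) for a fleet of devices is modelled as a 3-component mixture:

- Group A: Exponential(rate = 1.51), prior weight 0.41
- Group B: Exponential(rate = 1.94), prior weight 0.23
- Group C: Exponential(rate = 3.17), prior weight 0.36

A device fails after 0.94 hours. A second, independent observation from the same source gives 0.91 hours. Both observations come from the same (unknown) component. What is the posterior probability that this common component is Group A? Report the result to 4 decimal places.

0.6260

P(component k | x) = π_k·f_k(x) / marginal(x), where marginal(x) = Σ_j π_j·f_j(x).
Since both observations come from the same component, the likelihood for component k is f_k(x₁)·f_k(x₂).
  f_A = [1.51·e^(−1.51·0.94) = 1.51·e^(−1.4194) = 0.365207] × [0.382132] = 0.139557
  f_B = [1.94·e^(−1.94·0.94) = 1.94·e^(−1.8236) = 0.3132] × [0.33197] = 0.103973
  f_C = [3.17·e^(−3.17·0.94) = 3.17·e^(−2.9798) = 0.161045] × [0.177113] = 0.0285232
Multiply by the mixture weights:
  π_A·f_A = 0.41 × 0.139557 = 0.0572185
  π_B·f_B = 0.23 × 0.103973 = 0.0239138
  π_C·f_C = 0.36 × 0.0285232 = 0.0102684
Normaliser: 0.0572185 + 0.0239138 + 0.0102684 = 0.0914006
So the posterior for Group A is 0.0572185 / 0.0914006 ≈ 0.6260.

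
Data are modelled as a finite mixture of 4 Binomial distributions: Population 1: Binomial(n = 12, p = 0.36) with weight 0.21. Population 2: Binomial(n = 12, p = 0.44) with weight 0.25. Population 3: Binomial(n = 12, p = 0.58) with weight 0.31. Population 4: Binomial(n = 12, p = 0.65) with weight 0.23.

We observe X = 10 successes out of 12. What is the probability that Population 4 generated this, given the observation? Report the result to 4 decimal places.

Apply Bayes' rule: the posterior for each component is proportional to its prior times its likelihood at x.
Binomial probabilities:
  L_1 = C(12,10)·0.36^10·0.64^2 = 66·3.65616e-05·0.4096 = 0.000988391
  L_2 = C(12,10)·0.44^10·0.56^2 = 66·0.000271974·0.3136 = 0.0056292
  L_3 = C(12,10)·0.58^10·0.42^2 = 66·0.00430804·0.1764 = 0.0501559
  L_4 = C(12,10)·0.65^10·0.35^2 = 66·0.0134627·0.1225 = 0.108846
Prior × likelihood for each component:
  π_1·L_1 = 0.21 × 0.000988391 = 0.000207562
  π_2·L_2 = 0.25 × 0.0056292 = 0.0014073
  π_3·L_3 = 0.31 × 0.0501559 = 0.0155483
  π_4·L_4 = 0.23 × 0.108846 = 0.0250346
Normaliser: 0.000207562 + 0.0014073 + 0.0155483 + 0.0250346 = 0.0421979
P(Population 4 | the observation) = 0.0250346 / 0.0421979 ≈ 0.5933

0.5933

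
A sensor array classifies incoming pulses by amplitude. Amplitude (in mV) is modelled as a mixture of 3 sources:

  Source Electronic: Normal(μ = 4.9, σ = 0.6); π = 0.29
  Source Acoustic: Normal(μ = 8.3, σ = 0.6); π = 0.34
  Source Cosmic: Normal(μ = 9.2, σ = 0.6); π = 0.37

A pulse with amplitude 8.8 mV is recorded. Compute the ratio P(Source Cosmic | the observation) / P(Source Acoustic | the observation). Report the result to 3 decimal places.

Posterior odds = (P(Z=i) f_i(x)) / (P(Z=j) f_j(x)); the normalising sum cancels.
Normal densities:
  L_Electronic = (1/(0.6·√(2π)))·exp(−(8.8−4.9)²/(2·0.6²)) = 0.664904·exp(-21.12500) = 4.44926e-10
  L_Acoustic = (1/(0.6·√(2π)))·exp(−(8.8−8.3)²/(2·0.6²)) = 0.664904·exp(-0.34722) = 0.469853
  L_Cosmic = (1/(0.6·√(2π)))·exp(−(8.8−9.2)²/(2·0.6²)) = 0.664904·exp(-0.22222) = 0.532413
Posterior odds = (P(Z=Cosmic)·L_Cosmic) / (P(Z=Acoustic)·L_Acoustic) = (0.37·0.532413) / (0.34·0.469853) = 0.196993 / 0.15975 ≈ 1.233

1.233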